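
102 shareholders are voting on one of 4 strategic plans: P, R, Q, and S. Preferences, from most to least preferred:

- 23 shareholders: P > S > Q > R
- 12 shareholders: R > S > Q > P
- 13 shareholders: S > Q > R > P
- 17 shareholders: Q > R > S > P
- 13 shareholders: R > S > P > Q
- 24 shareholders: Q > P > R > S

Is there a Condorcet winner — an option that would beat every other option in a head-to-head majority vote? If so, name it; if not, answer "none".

Checking pairwise contests:
R beats P 55–47.
Q beats R 77–25.
S beats Q 61–41.
R beats S 66–36.
Every option loses at least one head-to-head, so there is no Condorcet winner.

none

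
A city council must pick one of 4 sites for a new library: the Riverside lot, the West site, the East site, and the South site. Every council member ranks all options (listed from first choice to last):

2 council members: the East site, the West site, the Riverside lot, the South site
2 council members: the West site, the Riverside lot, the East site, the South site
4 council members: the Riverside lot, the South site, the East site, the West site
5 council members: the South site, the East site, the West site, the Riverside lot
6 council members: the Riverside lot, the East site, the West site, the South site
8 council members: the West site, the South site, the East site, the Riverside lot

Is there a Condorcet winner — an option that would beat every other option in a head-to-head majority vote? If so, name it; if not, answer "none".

Checking pairwise contests:
the West site beats the Riverside lot 17–10.
the East site beats the West site 17–10.
the South site beats the East site 17–10.
the Riverside lot beats the South site 14–13.
Every option loses at least one head-to-head, so there is no Condorcet winner.

none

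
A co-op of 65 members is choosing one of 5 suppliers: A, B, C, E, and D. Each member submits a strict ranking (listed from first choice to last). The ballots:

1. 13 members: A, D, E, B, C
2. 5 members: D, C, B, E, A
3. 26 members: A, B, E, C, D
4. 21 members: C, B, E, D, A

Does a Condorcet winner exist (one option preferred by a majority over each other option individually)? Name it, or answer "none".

A

A vs B: 39–26 for A.
A vs C: 39–26 for A.
A vs E: 39–26 for A.
A vs D: 39–26 for A.
A beats every other option head-to-head.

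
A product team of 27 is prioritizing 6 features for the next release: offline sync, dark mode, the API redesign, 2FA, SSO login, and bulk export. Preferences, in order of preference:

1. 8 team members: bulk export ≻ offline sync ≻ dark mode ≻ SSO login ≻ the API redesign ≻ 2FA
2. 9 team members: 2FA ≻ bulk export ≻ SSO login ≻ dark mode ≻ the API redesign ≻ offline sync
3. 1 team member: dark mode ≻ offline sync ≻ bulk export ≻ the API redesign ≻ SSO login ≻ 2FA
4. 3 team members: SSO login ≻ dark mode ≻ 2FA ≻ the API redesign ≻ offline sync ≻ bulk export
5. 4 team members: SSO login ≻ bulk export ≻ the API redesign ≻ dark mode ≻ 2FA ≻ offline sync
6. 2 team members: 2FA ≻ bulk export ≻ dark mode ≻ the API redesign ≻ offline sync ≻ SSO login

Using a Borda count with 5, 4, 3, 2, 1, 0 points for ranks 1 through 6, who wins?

offline sync: 8·4 + 9·0 + 1·4 + 3·1 + 4·0 + 2·1 = 41
dark mode: 8·3 + 9·2 + 1·5 + 3·4 + 4·2 + 2·3 = 73
the API redesign: 8·1 + 9·1 + 1·2 + 3·2 + 4·3 + 2·2 = 41
2FA: 8·0 + 9·5 + 1·0 + 3·3 + 4·1 + 2·5 = 68
SSO login: 8·2 + 9·3 + 1·1 + 3·5 + 4·5 + 2·0 = 79
bulk export: 8·5 + 9·4 + 1·3 + 3·0 + 4·4 + 2·4 = 103
bulk export has the highest Borda score (103).

bulk export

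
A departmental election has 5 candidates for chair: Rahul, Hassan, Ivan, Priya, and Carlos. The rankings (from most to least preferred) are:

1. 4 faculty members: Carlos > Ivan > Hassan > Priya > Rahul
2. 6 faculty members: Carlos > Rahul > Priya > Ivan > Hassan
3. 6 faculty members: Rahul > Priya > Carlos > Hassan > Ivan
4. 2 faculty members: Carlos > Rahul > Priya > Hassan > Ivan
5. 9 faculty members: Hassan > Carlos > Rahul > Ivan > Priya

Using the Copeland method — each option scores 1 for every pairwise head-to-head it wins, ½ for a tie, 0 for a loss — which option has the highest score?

Rahul: beats Hassan, Ivan, and Priya; loses to Carlos → score 3.
Hassan: beats Ivan; loses to Rahul, Priya, and Carlos → score 1.
Ivan: loses to Rahul, Hassan, Priya, and Carlos → score 0.
Priya: beats Hassan and Ivan; loses to Rahul and Carlos → score 2.
Carlos: beats Rahul, Hassan, Ivan, and Priya → score 4.
Carlos has the best pairwise record.

Carlos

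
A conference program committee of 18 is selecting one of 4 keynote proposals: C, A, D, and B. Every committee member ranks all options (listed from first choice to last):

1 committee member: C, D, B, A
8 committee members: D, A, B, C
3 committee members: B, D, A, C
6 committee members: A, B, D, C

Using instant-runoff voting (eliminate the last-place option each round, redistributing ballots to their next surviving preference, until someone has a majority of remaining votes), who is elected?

Round 1: C 1, A 6, D 8, B 3. Eliminate C.
Round 2: A 6, D 9, B 3. Eliminate B.
Round 3: A 6, D 12. D has a majority.

D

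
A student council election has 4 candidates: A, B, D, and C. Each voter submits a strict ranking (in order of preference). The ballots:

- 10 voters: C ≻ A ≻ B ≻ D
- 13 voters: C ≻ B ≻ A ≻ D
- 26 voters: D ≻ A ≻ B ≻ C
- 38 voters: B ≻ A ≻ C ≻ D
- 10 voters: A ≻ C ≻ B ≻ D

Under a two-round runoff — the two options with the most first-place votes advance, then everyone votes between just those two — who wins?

B

Round 1 first-place votes: A 10, B 38, D 26, C 23.
B and D advance.
Runoff: B is preferred to D by 71 voters; D by 26.
B wins the runoff.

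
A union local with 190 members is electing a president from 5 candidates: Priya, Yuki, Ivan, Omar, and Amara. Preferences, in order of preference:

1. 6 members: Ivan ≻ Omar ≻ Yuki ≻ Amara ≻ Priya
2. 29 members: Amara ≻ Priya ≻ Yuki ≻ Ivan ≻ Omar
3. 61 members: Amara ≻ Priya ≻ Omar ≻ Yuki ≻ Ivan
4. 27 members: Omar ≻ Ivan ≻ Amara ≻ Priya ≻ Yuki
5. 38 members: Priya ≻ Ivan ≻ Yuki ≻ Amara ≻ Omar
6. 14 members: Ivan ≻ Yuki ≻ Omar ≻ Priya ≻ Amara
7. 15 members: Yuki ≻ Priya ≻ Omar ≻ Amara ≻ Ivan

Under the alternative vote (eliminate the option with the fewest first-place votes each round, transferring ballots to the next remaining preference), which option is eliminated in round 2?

Ivan

Round 1: Priya 38, Yuki 15, Ivan 20, Omar 27, Amara 90. Eliminate Yuki.
Round 2: Priya 53, Ivan 20, Omar 27, Amara 90. Eliminate Ivan.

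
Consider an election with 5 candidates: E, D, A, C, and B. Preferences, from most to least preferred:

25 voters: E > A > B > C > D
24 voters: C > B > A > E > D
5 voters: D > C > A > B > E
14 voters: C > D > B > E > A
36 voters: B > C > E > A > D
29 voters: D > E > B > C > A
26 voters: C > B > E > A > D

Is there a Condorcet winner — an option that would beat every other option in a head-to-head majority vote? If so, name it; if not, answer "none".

B vs E: 105–54 for B.
B vs D: 111–48 for B.
B vs A: 129–30 for B.
B vs C: 90–69 for B.
B beats every other option head-to-head.

B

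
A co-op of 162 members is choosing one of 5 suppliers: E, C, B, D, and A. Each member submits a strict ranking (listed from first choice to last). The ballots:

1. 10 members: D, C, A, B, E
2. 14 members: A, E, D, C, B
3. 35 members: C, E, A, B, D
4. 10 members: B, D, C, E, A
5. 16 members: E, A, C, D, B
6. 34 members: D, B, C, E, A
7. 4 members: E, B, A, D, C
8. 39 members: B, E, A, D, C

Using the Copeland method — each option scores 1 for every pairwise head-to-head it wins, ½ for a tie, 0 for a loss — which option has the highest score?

B

E: beats D and A; loses to C and B → score 2.
C: beats E and A; loses to B and D → score 2.
B: beats E, C, D, and A → score 4.
D: beats C; loses to E, B, and A → score 1.
A: beats D; loses to E, C, and B → score 1.
B has the best pairwise record.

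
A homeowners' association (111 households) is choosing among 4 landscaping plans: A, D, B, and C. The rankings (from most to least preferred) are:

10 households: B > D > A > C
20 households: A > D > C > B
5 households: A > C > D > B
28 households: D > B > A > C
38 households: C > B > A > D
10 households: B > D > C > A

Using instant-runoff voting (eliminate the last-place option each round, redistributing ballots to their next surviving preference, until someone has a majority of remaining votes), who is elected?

Round 1: A 25, D 28, B 20, C 38. Eliminate B.
Round 2: A 25, D 48, C 38. Eliminate A.
Round 3: D 68, C 43. D has a majority.

D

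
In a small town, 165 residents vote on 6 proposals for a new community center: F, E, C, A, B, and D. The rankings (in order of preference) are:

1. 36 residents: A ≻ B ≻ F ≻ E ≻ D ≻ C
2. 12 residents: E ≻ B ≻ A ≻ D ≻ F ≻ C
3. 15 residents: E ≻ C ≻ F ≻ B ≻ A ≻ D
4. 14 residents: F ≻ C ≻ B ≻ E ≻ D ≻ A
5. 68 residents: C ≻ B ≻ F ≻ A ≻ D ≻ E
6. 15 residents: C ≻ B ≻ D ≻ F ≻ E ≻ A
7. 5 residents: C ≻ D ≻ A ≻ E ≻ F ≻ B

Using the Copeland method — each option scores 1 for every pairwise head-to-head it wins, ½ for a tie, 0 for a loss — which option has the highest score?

C

F: beats E, A, and D; loses to C and B → score 3.
E: loses to F, C, A, B, and D → score 0.
C: beats F, E, A, B, and D → score 5.
A: beats E and D; loses to F, C, and B → score 2.
B: beats F, E, A, and D; loses to C → score 4.
D: beats E; loses to F, C, A, and B → score 1.
C has the best pairwise record.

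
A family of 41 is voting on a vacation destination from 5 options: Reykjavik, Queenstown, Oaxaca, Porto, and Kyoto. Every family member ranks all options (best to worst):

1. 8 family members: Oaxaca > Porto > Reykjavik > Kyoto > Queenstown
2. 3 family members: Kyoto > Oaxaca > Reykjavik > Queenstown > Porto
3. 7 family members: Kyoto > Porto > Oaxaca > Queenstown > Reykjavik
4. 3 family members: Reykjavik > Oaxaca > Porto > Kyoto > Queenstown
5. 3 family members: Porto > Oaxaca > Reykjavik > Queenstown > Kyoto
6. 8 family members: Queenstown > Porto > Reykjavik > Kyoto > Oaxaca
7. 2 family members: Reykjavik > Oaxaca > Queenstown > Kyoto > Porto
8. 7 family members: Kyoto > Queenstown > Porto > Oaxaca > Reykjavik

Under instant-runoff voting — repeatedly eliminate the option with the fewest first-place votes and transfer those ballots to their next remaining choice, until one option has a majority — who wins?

Round 1: Reykjavik 5, Queenstown 8, Oaxaca 8, Porto 3, Kyoto 17. Eliminate Porto.
Round 2: Reykjavik 5, Queenstown 8, Oaxaca 11, Kyoto 17. Eliminate Reykjavik.
Round 3: Queenstown 8, Oaxaca 16, Kyoto 17. Eliminate Queenstown.
Round 4: Oaxaca 16, Kyoto 25. Kyoto has a majority.

Kyoto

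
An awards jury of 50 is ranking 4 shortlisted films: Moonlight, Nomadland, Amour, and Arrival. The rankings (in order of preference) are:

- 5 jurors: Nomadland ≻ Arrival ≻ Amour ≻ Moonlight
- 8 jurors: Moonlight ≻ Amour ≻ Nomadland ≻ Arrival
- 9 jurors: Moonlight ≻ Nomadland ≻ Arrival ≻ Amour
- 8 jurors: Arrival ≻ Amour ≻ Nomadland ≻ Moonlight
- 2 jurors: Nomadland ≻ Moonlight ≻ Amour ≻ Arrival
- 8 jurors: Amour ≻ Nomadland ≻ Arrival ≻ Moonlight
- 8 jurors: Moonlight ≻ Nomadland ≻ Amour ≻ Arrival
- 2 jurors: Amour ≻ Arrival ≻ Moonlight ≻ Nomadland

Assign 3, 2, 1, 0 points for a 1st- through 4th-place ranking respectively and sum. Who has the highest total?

Moonlight: 5·0 + 8·3 + 9·3 + 8·0 + 2·2 + 8·0 + 8·3 + 2·1 = 81
Nomadland: 5·3 + 8·1 + 9·2 + 8·1 + 2·3 + 8·2 + 8·2 + 2·0 = 87
Amour: 5·1 + 8·2 + 9·0 + 8·2 + 2·1 + 8·3 + 8·1 + 2·3 = 77
Arrival: 5·2 + 8·0 + 9·1 + 8·3 + 2·0 + 8·1 + 8·0 + 2·2 = 55
Nomadland has the highest Borda score (87).

Nomadland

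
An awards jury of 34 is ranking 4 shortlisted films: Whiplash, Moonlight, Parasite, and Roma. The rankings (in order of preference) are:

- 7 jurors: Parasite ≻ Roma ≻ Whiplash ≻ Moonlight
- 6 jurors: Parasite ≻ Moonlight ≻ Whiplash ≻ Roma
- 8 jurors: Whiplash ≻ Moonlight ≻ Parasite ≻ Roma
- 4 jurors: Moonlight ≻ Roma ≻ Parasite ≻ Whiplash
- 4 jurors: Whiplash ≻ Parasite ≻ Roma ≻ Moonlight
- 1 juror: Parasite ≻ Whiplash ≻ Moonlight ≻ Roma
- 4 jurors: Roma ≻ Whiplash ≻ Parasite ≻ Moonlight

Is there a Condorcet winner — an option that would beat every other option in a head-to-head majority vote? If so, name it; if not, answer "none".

Parasite vs Whiplash: 18–16 for Parasite.
Parasite vs Moonlight: 22–12 for Parasite.
Parasite vs Roma: 26–8 for Parasite.
Parasite beats every other option head-to-head.

Parasite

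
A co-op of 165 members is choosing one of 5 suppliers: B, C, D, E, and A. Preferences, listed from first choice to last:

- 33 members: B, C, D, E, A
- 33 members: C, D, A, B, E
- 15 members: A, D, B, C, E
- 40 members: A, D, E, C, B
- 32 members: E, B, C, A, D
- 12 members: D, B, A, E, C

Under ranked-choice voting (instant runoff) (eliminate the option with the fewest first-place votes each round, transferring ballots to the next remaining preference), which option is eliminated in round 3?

C

Round 1: B 33, C 33, D 12, E 32, A 55. Eliminate D.
Round 2: B 45, C 33, E 32, A 55. Eliminate E.
Round 3: B 77, C 33, A 55. Eliminate C.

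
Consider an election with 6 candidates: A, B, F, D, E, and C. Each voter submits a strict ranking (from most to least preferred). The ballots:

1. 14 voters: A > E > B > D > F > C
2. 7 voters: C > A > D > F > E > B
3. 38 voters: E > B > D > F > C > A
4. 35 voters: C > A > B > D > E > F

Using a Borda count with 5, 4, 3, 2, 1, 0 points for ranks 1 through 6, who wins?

A: 14·5 + 7·4 + 38·0 + 35·4 = 238
B: 14·3 + 7·0 + 38·4 + 35·3 = 299
F: 14·1 + 7·2 + 38·2 + 35·0 = 104
D: 14·2 + 7·3 + 38·3 + 35·2 = 233
E: 14·4 + 7·1 + 38·5 + 35·1 = 288
C: 14·0 + 7·5 + 38·1 + 35·5 = 248
B has the highest Borda score (299).

B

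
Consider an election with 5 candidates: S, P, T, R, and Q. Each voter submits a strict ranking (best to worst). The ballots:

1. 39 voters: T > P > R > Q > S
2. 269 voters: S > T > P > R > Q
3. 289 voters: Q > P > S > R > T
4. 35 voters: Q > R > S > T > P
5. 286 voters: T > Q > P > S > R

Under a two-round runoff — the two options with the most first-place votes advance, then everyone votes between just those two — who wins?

T

Round 1 first-place votes: S 269, P 0, T 325, R 0, Q 324.
T and Q advance.
Runoff: T is preferred to Q by 594 voters; Q by 324.
T wins the runoff.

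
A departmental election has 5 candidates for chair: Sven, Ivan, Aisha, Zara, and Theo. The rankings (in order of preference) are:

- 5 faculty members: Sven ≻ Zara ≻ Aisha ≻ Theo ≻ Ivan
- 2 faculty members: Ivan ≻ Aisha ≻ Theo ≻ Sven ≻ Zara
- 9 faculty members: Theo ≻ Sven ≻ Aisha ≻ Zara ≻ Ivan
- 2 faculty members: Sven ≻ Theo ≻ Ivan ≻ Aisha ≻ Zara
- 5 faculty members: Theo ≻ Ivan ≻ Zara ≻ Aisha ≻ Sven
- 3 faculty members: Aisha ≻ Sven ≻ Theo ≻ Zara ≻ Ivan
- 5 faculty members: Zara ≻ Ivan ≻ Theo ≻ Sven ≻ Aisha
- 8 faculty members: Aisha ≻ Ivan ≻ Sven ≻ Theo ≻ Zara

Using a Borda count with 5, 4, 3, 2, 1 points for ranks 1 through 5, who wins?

Sven: 5·5 + 2·2 + 9·4 + 2·5 + 5·1 + 3·4 + 5·2 + 8·3 = 126
Ivan: 5·1 + 2·5 + 9·1 + 2·3 + 5·4 + 3·1 + 5·4 + 8·4 = 105
Aisha: 5·3 + 2·4 + 9·3 + 2·2 + 5·2 + 3·5 + 5·1 + 8·5 = 124
Zara: 5·4 + 2·1 + 9·2 + 2·1 + 5·3 + 3·2 + 5·5 + 8·1 = 96
Theo: 5·2 + 2·3 + 9·5 + 2·4 + 5·5 + 3·3 + 5·3 + 8·2 = 134
Theo has the highest Borda score (134).

Theo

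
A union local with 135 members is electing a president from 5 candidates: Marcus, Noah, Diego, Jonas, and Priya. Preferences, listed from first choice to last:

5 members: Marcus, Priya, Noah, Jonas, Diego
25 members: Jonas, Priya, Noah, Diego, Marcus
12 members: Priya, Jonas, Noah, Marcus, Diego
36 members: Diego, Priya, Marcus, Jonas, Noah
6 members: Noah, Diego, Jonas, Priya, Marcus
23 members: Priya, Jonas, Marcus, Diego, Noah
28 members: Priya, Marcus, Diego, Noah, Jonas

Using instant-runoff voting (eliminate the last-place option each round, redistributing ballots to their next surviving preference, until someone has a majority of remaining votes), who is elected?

Priya

Round 1: Marcus 5, Noah 6, Diego 36, Jonas 25, Priya 63. Eliminate Marcus.
Round 2: Noah 6, Diego 36, Jonas 25, Priya 68. Priya has a majority.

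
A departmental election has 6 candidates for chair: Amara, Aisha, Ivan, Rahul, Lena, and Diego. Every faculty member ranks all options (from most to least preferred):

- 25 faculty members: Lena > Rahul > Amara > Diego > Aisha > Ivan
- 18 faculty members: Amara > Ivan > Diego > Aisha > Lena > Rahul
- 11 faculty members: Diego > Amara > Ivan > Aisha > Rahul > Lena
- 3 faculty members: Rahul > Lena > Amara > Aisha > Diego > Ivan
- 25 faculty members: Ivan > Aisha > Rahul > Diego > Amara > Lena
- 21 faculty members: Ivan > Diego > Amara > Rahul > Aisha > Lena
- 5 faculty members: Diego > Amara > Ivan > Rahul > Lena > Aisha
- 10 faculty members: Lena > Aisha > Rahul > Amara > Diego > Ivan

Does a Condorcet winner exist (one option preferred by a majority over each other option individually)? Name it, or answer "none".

none

Checking pairwise contests:
Rahul beats Amara 63–55.
Amara beats Aisha 83–35.
Amara beats Ivan 72–46.
Aisha beats Rahul 64–54.
Amara beats Lena 80–38.
Ivan beats Diego 64–54.
Every option loses at least one head-to-head, so there is no Condorcet winner.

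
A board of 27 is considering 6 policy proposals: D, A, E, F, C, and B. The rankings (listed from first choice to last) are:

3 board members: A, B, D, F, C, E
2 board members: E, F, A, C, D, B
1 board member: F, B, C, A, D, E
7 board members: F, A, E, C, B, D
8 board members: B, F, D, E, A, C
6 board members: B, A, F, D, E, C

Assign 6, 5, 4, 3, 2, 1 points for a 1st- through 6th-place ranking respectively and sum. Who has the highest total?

F

D: 3·4 + 2·2 + 1·2 + 7·1 + 8·4 + 6·3 = 75
A: 3·6 + 2·4 + 1·3 + 7·5 + 8·2 + 6·5 = 110
E: 3·1 + 2·6 + 1·1 + 7·4 + 8·3 + 6·2 = 80
F: 3·3 + 2·5 + 1·6 + 7·6 + 8·5 + 6·4 = 131
C: 3·2 + 2·3 + 1·4 + 7·3 + 8·1 + 6·1 = 51
B: 3·5 + 2·1 + 1·5 + 7·2 + 8·6 + 6·6 = 120
F has the highest Borda score (131).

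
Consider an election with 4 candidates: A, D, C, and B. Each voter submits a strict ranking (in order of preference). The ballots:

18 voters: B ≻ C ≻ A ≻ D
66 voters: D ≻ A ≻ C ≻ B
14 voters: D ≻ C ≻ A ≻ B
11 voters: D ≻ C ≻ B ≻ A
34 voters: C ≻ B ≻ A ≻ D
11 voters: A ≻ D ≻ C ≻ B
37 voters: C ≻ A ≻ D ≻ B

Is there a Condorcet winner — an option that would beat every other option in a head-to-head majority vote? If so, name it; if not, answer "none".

Checking pairwise contests:
C beats A 114–77.
A beats D 100–91.
D beats C 102–89.
A beats B 128–63.
Every option loses at least one head-to-head, so there is no Condorcet winner.

none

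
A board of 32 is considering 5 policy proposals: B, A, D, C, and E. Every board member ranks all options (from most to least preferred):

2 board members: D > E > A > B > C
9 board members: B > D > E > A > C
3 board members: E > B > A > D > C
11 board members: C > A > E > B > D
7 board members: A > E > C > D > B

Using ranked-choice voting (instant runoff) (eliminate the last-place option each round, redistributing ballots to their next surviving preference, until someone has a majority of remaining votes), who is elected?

C

Round 1: B 9, A 7, D 2, C 11, E 3. Eliminate D.
Round 2: B 9, A 7, C 11, E 5. Eliminate E.
Round 3: B 12, A 9, C 11. Eliminate A.
Round 4: B 14, C 18. C has a majority.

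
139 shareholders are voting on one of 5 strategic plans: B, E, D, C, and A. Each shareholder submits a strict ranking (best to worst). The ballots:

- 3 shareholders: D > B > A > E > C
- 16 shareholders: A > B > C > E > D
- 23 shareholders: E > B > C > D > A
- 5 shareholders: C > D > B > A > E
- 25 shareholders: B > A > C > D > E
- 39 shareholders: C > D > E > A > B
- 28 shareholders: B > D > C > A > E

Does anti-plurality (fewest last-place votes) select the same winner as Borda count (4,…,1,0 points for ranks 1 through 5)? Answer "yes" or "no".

Anti-plurality — last-place votes: B 39, E 58, D 16, C 3, A 23. Winner: C.
Borda — scores: B 348, E 189, D 276, C 360, A 217. Winner: C.
The two methods agree.

yes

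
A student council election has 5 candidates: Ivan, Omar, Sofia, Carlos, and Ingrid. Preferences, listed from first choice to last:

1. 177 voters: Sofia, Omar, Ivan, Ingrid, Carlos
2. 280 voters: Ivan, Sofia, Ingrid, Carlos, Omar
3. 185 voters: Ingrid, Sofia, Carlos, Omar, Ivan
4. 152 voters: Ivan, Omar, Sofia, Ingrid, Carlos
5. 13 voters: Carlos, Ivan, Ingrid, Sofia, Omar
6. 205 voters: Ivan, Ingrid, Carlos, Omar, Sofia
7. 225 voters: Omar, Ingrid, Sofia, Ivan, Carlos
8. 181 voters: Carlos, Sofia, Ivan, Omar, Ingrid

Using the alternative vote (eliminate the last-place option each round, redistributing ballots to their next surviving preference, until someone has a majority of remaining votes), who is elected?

Round 1: Ivan 637, Omar 225, Sofia 177, Carlos 194, Ingrid 185. Eliminate Sofia.
Round 2: Ivan 637, Omar 402, Carlos 194, Ingrid 185. Eliminate Ingrid.
Round 3: Ivan 637, Omar 402, Carlos 379. Eliminate Carlos.
Round 4: Ivan 831, Omar 587. Ivan has a majority.

Ivan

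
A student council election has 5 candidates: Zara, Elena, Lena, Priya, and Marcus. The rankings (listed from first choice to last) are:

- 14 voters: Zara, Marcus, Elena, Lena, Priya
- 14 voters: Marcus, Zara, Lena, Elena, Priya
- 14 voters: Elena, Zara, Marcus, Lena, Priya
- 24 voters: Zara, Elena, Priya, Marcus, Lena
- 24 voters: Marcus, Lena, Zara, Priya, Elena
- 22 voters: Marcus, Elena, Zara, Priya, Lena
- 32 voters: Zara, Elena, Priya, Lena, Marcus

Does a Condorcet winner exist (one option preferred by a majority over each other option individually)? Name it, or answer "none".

Zara vs Elena: 108–36 for Zara.
Zara vs Lena: 120–24 for Zara.
Zara vs Priya: 144–0 for Zara.
Zara vs Marcus: 84–60 for Zara.
Zara beats every other option head-to-head.

Zara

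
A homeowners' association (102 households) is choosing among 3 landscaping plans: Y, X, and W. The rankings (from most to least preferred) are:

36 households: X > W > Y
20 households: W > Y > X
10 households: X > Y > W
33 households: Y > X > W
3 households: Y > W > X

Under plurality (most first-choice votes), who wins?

First-place votes: Y 36, X 46, W 20.
X has the most first-place votes.

X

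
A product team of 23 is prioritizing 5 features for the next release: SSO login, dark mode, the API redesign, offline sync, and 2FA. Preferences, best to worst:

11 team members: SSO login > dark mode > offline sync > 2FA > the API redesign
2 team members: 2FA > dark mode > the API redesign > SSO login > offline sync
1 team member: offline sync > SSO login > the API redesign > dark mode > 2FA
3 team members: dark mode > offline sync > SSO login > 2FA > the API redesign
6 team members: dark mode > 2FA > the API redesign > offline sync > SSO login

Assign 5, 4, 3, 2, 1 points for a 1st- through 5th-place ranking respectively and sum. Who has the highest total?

SSO login: 11·5 + 2·2 + 1·4 + 3·3 + 6·1 = 78
dark mode: 11·4 + 2·4 + 1·2 + 3·5 + 6·5 = 99
the API redesign: 11·1 + 2·3 + 1·3 + 3·1 + 6·3 = 41
offline sync: 11·3 + 2·1 + 1·5 + 3·4 + 6·2 = 64
2FA: 11·2 + 2·5 + 1·1 + 3·2 + 6·4 = 63
dark mode has the highest Borda score (99).

dark mode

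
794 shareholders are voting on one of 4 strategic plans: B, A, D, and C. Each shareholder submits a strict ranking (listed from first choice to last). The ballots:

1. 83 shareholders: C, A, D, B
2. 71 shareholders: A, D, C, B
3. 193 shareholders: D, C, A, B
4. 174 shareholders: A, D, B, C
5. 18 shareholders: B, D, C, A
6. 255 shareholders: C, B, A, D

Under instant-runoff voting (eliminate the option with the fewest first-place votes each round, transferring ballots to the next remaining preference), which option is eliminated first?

Round 1: B 18, A 245, D 193, C 338. Eliminate B.

B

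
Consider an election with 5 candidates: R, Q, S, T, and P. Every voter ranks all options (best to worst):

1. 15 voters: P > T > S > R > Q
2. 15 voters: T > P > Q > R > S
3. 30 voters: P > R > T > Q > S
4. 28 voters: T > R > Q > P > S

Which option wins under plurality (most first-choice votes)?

P

First-place votes: R 0, Q 0, S 0, T 43, P 45.
P has the most first-place votes.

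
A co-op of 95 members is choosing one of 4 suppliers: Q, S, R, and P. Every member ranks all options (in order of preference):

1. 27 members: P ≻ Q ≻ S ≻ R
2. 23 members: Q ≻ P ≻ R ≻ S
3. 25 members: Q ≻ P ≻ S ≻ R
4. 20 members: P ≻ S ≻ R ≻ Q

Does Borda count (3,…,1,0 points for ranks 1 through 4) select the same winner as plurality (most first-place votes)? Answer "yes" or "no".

Borda — scores: Q 198, S 92, R 43, P 237. Winner: P.
Plurality — first-place votes: Q 48, S 0, R 0, P 47. Winner: Q.
The two methods disagree.

no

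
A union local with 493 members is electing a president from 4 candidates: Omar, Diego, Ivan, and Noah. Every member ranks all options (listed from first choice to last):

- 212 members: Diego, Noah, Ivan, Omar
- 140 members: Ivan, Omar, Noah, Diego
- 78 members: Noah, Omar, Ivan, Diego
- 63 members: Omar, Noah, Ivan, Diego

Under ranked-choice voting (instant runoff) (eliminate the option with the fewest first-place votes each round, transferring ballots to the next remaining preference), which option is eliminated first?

Omar

Round 1: Omar 63, Diego 212, Ivan 140, Noah 78. Eliminate Omar.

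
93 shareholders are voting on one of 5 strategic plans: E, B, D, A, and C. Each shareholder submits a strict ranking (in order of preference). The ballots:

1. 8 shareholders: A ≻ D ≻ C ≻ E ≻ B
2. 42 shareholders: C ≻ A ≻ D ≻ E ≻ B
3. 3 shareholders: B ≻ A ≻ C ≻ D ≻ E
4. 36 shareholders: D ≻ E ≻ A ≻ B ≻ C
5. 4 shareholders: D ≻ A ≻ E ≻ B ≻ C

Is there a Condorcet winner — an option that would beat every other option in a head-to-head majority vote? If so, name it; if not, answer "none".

A

A vs E: 57–36 for A.
A vs B: 90–3 for A.
A vs D: 53–40 for A.
A vs C: 51–42 for A.
A beats every other option head-to-head.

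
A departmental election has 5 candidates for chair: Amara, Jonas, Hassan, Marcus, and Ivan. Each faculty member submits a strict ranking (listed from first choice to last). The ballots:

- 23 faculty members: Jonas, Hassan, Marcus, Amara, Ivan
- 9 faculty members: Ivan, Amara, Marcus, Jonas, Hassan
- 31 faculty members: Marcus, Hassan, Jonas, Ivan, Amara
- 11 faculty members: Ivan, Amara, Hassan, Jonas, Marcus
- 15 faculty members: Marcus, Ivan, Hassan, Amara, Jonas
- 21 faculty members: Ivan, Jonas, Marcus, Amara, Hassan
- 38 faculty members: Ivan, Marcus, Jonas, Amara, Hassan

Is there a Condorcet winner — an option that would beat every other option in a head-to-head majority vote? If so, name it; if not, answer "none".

Ivan

Ivan vs Amara: 125–23 for Ivan.
Ivan vs Jonas: 94–54 for Ivan.
Ivan vs Hassan: 94–54 for Ivan.
Ivan vs Marcus: 79–69 for Ivan.
Ivan beats every other option head-to-head.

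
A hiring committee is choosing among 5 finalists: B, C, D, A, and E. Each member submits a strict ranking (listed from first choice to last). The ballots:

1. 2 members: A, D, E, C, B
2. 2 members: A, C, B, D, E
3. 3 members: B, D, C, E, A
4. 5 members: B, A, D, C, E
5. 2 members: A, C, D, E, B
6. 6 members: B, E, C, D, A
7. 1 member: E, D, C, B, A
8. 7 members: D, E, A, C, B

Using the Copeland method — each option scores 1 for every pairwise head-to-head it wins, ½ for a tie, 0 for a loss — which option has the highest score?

B: beats D, A, and E; ties C → score 3.5.
C: ties B; loses to D, A, and E → score 0.5.
D: beats C, A, and E; loses to B → score 3.
A: beats C; loses to B, D, and E → score 1.
E: beats C and A; loses to B and D → score 2.
B has the best pairwise record.

B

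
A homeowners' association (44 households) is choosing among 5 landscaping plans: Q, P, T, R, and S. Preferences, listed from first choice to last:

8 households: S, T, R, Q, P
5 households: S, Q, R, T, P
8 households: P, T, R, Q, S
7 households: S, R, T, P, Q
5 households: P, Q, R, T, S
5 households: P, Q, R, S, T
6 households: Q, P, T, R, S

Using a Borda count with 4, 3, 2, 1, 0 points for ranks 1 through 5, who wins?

P

Q: 8·1 + 5·3 + 8·1 + 7·0 + 5·3 + 5·3 + 6·4 = 85
P: 8·0 + 5·0 + 8·4 + 7·1 + 5·4 + 5·4 + 6·3 = 97
T: 8·3 + 5·1 + 8·3 + 7·2 + 5·1 + 5·0 + 6·2 = 84
R: 8·2 + 5·2 + 8·2 + 7·3 + 5·2 + 5·2 + 6·1 = 89
S: 8·4 + 5·4 + 8·0 + 7·4 + 5·0 + 5·1 + 6·0 = 85
P has the highest Borda score (97).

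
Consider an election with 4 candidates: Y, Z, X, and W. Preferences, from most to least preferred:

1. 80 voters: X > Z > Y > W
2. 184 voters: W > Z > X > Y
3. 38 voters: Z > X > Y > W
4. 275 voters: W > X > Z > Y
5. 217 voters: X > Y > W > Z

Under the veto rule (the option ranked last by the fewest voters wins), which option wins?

X

Last-place votes: Y 459, Z 217, X 0, W 118.
X is ranked last by the fewest voters, so X wins.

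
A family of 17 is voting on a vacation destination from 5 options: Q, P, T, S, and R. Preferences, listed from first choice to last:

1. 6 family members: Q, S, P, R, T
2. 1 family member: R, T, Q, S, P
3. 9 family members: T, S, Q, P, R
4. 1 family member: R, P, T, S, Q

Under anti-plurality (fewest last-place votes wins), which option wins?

Last-place votes: Q 1, P 1, T 6, S 0, R 9.
S is ranked last by the fewest voters, so S wins.

S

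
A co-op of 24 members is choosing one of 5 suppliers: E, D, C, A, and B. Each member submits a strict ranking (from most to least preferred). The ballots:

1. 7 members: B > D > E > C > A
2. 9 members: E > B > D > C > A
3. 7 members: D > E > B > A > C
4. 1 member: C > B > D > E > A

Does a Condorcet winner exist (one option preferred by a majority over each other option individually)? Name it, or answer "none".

Checking pairwise contests:
D beats E 15–9.
B beats D 17–7.
E beats C 23–1.
E beats A 24–0.
E beats B 16–8.
Every option loses at least one head-to-head, so there is no Condorcet winner.

none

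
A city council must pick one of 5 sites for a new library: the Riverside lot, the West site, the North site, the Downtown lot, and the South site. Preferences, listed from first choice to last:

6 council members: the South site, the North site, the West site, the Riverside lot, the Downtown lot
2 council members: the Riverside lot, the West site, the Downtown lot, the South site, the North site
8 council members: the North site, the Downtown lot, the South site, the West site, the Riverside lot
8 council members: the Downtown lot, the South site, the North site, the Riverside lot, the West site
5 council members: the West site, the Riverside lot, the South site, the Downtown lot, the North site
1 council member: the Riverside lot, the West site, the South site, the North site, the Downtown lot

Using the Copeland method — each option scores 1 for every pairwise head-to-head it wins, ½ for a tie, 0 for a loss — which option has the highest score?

the Riverside lot: loses to the West site, the North site, the Downtown lot, and the South site → score 0.
the West site: beats the Riverside lot; loses to the North site, the Downtown lot, and the South site → score 1.
the North site: beats the Riverside lot and the West site; ties the Downtown lot; loses to the South site → score 2.5.
the Downtown lot: beats the Riverside lot, the West site, and the South site; ties the North site → score 3.5.
the South site: beats the Riverside lot, the West site, and the North site; loses to the Downtown lot → score 3.
the Downtown lot has the best pairwise record.

the Downtown lot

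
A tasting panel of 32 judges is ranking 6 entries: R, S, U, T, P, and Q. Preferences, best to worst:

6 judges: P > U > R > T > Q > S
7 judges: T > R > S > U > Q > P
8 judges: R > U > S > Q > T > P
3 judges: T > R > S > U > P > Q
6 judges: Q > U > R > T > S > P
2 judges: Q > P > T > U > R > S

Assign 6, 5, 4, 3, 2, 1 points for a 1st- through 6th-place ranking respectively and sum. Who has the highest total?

R

R: 6·4 + 7·5 + 8·6 + 3·5 + 6·4 + 2·2 = 150
S: 6·1 + 7·4 + 8·4 + 3·4 + 6·2 + 2·1 = 92
U: 6·5 + 7·3 + 8·5 + 3·3 + 6·5 + 2·3 = 136
T: 6·3 + 7·6 + 8·2 + 3·6 + 6·3 + 2·4 = 120
P: 6·6 + 7·1 + 8·1 + 3·2 + 6·1 + 2·5 = 73
Q: 6·2 + 7·2 + 8·3 + 3·1 + 6·6 + 2·6 = 101
R has the highest Borda score (150).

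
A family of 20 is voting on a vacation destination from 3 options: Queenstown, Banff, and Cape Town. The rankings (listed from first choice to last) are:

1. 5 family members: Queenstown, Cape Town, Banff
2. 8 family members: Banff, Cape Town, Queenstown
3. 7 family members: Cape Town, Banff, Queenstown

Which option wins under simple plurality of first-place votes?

Banff

First-place votes: Queenstown 5, Banff 8, Cape Town 7.
Banff has the most first-place votes.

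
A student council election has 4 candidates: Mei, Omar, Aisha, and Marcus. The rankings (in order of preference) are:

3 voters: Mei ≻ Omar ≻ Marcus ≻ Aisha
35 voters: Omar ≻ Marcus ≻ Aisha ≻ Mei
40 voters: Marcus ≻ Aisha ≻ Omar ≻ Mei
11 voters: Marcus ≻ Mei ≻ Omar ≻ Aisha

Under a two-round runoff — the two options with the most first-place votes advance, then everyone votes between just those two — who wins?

Round 1 first-place votes: Mei 3, Omar 35, Aisha 0, Marcus 51.
Marcus and Omar advance.
Runoff: Marcus is preferred to Omar by 51 voters; Omar by 38.
Marcus wins the runoff.

Marcus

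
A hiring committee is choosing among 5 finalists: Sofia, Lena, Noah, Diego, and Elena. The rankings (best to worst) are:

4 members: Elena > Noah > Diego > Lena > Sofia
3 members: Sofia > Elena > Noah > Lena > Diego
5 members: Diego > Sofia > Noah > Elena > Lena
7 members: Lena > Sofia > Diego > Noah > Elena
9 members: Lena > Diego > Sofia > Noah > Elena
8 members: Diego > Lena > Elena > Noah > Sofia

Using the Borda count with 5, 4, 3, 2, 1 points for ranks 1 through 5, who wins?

Sofia: 4·1 + 3·5 + 5·4 + 7·4 + 9·3 + 8·1 = 102
Lena: 4·2 + 3·2 + 5·1 + 7·5 + 9·5 + 8·4 = 131
Noah: 4·4 + 3·3 + 5·3 + 7·2 + 9·2 + 8·2 = 88
Diego: 4·3 + 3·1 + 5·5 + 7·3 + 9·4 + 8·5 = 137
Elena: 4·5 + 3·4 + 5·2 + 7·1 + 9·1 + 8·3 = 82
Diego has the highest Borda score (137).

Diego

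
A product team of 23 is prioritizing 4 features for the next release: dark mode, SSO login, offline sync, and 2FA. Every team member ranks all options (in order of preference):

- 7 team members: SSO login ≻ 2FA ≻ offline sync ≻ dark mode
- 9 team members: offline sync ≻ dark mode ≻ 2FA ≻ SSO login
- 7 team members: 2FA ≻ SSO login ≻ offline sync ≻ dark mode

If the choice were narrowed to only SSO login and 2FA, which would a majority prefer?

2FA

Voters preferring SSO login to 2FA: 7; preferring 2FA to SSO login: 16.
2FA wins the head-to-head.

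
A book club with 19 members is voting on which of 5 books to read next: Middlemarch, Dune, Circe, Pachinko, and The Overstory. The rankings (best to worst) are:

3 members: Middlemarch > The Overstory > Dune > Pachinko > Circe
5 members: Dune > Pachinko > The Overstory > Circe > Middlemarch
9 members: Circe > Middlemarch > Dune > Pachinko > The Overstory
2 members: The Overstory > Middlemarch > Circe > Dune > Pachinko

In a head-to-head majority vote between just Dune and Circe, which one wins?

Circe

Voters preferring Dune to Circe: 8; preferring Circe to Dune: 11.
Circe wins the head-to-head.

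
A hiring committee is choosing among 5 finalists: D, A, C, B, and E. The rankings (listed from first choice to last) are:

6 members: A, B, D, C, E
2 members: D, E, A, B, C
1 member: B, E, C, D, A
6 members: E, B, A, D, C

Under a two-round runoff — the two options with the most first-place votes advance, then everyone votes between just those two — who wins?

E

Round 1 first-place votes: D 2, A 6, C 0, B 1, E 6.
A and E advance.
Runoff: A is preferred to E by 6 voters; E by 9.
E wins the runoff.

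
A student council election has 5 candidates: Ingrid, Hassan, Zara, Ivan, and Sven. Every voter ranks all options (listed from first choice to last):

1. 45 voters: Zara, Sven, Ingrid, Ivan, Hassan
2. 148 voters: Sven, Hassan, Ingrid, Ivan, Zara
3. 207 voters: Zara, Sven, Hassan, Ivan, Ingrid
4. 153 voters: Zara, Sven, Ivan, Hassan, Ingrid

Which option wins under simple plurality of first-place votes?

Zara

First-place votes: Ingrid 0, Hassan 0, Zara 405, Ivan 0, Sven 148.
Zara has the most first-place votes.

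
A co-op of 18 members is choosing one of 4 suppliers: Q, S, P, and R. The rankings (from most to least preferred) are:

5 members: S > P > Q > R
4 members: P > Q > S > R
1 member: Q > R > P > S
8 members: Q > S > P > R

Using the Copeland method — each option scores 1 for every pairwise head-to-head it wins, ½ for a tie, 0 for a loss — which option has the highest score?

Q: beats S and R; ties P → score 2.5.
S: beats P and R; loses to Q → score 2.
P: beats R; ties Q; loses to S → score 1.5.
R: loses to Q, S, and P → score 0.
Q has the best pairwise record.

Q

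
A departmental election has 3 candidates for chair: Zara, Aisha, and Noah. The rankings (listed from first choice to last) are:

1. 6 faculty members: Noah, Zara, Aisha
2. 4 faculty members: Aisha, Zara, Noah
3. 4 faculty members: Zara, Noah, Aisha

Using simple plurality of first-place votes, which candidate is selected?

Noah

First-place votes: Zara 4, Aisha 4, Noah 6.
Noah has the most first-place votes.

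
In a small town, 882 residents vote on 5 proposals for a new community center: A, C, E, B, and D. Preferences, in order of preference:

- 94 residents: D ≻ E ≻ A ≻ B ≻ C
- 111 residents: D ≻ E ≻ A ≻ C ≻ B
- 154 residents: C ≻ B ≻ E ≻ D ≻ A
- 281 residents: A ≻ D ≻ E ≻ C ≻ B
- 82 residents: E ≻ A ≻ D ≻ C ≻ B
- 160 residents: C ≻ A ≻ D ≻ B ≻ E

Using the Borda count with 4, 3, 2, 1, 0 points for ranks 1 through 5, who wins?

A: 94·2 + 111·2 + 154·0 + 281·4 + 82·3 + 160·3 = 2260
C: 94·0 + 111·1 + 154·4 + 281·1 + 82·1 + 160·4 = 1730
E: 94·3 + 111·3 + 154·2 + 281·2 + 82·4 + 160·0 = 1813
B: 94·1 + 111·0 + 154·3 + 281·0 + 82·0 + 160·1 = 716
D: 94·4 + 111·4 + 154·1 + 281·3 + 82·2 + 160·2 = 2301
D has the highest Borda score (2301).

D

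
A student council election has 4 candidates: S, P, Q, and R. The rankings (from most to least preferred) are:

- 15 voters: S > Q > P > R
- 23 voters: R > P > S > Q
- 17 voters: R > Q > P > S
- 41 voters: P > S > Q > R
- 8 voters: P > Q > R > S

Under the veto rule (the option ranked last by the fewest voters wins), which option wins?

Last-place votes: S 25, P 0, Q 23, R 56.
P is ranked last by the fewest voters, so P wins.

P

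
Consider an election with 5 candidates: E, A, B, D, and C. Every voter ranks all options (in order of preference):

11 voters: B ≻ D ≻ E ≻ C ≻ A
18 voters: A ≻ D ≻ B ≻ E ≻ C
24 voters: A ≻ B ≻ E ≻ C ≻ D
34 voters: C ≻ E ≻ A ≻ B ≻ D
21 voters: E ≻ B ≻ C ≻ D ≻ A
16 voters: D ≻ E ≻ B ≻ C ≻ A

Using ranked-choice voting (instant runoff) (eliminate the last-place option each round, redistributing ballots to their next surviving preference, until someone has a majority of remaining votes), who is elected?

C

Round 1: E 21, A 42, B 11, D 16, C 34. Eliminate B.
Round 2: E 21, A 42, D 27, C 34. Eliminate E.
Round 3: A 42, D 27, C 55. Eliminate D.
Round 4: A 42, C 82. C has a majority.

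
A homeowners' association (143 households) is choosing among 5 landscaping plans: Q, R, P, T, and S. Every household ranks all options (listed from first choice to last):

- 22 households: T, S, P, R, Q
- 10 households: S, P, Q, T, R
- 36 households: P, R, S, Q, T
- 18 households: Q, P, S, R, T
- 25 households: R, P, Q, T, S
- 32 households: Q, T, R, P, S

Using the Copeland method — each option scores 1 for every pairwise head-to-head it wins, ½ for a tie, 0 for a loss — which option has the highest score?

P

Q: beats T and S; loses to R and P → score 2.
R: beats Q, T, and S; loses to P → score 3.
P: beats Q, R, T, and S → score 4.
T: beats S; loses to Q, R, and P → score 1.
S: loses to Q, R, P, and T → score 0.
P has the best pairwise record.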